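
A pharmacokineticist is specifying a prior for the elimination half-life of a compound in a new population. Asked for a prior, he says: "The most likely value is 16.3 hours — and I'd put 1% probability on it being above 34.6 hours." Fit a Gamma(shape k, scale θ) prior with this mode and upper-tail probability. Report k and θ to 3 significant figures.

k ≈ 9.57, θ ≈ 1.9

Gamma(k,θ) with k>1 has mode (k−1)θ, so θ = 16.3/(k−1).
Need P(X < 34.6) = 0.99 with θ tied to k this way. Start at k = 2, θ = 16.3: P(X<34.6) ≈ 0.626.
Too low — raise k to concentrate. Iterating converges to k ≈ 9.57.
Then θ = 16.3/(9.57−1) ≈ 1.9.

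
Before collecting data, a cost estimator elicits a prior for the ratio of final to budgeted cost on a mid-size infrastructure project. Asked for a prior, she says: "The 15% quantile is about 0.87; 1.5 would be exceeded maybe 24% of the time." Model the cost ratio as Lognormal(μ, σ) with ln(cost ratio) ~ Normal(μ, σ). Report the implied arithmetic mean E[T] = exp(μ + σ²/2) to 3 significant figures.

E[T] ≈ 1.26

If T ~ Lognormal(μ,σ) then ln T ~ Normal(μ,σ), so the p-quantile of ln T is μ + z_p·σ.
ln(0.87) = -0.1393 and ln(1.5) = 0.4055; z_{0.15} = -1.036, z_{0.76} = 0.7063.
σ = (0.4055 − -0.1393)/(0.7063 − (-1.036)) = 0.313.
μ = -0.1393 − (-1.036)·0.313 = 0.185.
E[T] = exp(μ + σ²/2) = exp(0.185 + 0.0489) = 1.26.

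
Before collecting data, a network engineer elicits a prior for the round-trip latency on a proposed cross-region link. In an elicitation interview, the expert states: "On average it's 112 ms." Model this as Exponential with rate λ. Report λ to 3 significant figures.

λ ≈ 0.00893

Exponential mean = 1/λ, so λ = 1/112.0 = 0.00893.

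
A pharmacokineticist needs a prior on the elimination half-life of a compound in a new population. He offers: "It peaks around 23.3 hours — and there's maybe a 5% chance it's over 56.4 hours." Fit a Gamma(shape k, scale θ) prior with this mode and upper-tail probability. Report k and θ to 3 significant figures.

k ≈ 4.49, θ ≈ 6.68

Gamma(k,θ) with k>1 has mode (k−1)θ, so θ = 23.3/(k−1).
Need P(X < 56.4) = 0.95 with θ tied to k this way. Start at k = 2, θ = 23.3: P(X<56.4) ≈ 0.696.
Too low — raise k to concentrate. Iterating converges to k ≈ 4.49.
Then θ = 23.3/(4.49−1) ≈ 6.68.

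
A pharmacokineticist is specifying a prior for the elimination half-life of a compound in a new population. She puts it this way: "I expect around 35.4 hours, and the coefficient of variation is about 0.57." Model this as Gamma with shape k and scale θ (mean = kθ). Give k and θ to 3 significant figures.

For Gamma(k, scale θ): mean = kθ, variance = kθ², so CV = 1/√k.
CV = 0.57, hence k = 1/CV² = 3.08.
Then θ = mean/k = 35.4/3.08 = 11.5.

k ≈ 3.08, θ ≈ 11.5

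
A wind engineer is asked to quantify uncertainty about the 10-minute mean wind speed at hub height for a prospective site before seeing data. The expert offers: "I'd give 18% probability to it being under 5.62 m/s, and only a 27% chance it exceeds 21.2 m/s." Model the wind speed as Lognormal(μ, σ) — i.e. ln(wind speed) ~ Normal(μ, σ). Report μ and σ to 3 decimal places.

μ ≈ 2.522, σ ≈ 0.869

If T ~ Lognormal(μ,σ) then ln T ~ Normal(μ,σ), so the p-quantile of ln T is μ + z_p·σ.
ln(5.62) = 1.726 and ln(21.2) = 3.054; z_{0.18} = -0.9154, z_{0.73} = 0.6128.
σ = (3.054 − 1.726)/(0.6128 − (-0.9154)) = 0.869.
μ = 1.726 − (-0.9154)·0.869 = 2.522.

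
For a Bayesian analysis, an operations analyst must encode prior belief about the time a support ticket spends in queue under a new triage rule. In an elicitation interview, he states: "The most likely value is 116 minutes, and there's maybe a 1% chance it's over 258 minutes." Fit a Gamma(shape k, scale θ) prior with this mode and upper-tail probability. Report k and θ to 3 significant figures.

k ≈ 8.53, θ ≈ 15.4

Gamma(k,θ) with k>1 has mode (k−1)θ, so θ = 116/(k−1).
Need P(X < 258) = 0.99 with θ tied to k this way. Start at k = 2, θ = 116: P(X<258) ≈ 0.651.
Too low — raise k to concentrate. Iterating converges to k ≈ 8.53.
Then θ = 116/(8.53−1) ≈ 15.4.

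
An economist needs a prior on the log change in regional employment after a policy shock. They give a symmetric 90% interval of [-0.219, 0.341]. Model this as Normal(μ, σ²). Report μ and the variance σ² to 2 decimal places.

A symmetric 90% interval runs μ ± z·σ with z = 1.645.
Half-width = 0.28, so σ = 0.28/1.645 = 0.170 and σ² = 0.03.
μ is the interval midpoint, 0.06.

μ = 0.06, σ² = 0.03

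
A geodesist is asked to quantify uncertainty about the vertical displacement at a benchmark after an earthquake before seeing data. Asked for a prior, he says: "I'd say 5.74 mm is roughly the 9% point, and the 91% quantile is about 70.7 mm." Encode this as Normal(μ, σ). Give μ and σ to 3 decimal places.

μ = 38.220, σ = 24.225

The p-quantile of Normal(μ,σ) is μ + z_p·σ, with z_{0.09} = -1.341 and z_{0.91} = 1.341.
Eliminate σ: μ = (z₂·x₁ − z₁·x₂)/(z₂ − z₁) = (1.341·5.74 − (-1.341)·70.7)/2.682 = 38.220.
Then σ = (x₂ − x₁)/(z₂ − z₁) = (70.7 − 5.74)/2.682 = 24.225.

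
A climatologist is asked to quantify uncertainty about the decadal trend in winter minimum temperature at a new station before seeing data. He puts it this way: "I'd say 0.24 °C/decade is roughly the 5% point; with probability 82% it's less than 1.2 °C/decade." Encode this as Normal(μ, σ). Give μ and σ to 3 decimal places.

For Normal(μ,σ), the p-quantile is μ + z_p·σ. Here z_{0.05} = -1.645, z_{0.82} = 0.9154.
So 0.24 = μ − 1.645σ and 1.2 = μ + 0.9154σ.
Subtracting: σ = (1.2 − 0.24)/(0.9154 − (-1.645)) = 0.375.
Then μ = 0.24 − (-1.645)·0.375 = 0.857.

μ = 0.857, σ = 0.375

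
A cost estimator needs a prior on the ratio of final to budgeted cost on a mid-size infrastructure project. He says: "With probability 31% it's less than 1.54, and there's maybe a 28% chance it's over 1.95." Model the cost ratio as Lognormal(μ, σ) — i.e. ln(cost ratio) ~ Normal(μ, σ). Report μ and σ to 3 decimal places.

If T ~ Lognormal(μ,σ) then ln T ~ Normal(μ,σ), so the p-quantile of ln T is μ + z_p·σ.
ln(1.54) = 0.4318 and ln(1.95) = 0.6678; z_{0.31} = -0.4959, z_{0.72} = 0.5828.
σ = (0.6678 − 0.4318)/(0.5828 − (-0.4959)) = 0.219.
μ = 0.4318 − (-0.4959)·0.219 = 0.540.

μ ≈ 0.540, σ ≈ 0.219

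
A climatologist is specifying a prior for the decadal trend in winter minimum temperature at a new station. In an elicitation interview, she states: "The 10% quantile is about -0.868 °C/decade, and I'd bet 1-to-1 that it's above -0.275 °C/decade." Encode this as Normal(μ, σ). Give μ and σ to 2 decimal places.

μ = -0.28, σ = 0.46

The p-quantile of Normal(μ,σ) is μ + z_p·σ, with z_{0.1} = -1.282 and z_{0.5} = 0.
Eliminate σ: μ = (z₂·x₁ − z₁·x₂)/(z₂ − z₁) = (0·-0.868 − (-1.282)·-0.275)/1.282 = -0.28.
Then σ = (x₂ − x₁)/(z₂ − z₁) = (-0.275 − -0.868)/1.282 = 0.46.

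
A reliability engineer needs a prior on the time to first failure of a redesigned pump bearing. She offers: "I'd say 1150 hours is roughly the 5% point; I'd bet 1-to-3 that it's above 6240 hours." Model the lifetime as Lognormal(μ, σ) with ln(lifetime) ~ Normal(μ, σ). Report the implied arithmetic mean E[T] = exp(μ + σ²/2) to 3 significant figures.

If T ~ Lognormal(μ,σ) then ln T ~ Normal(μ,σ), so the p-quantile of ln T is μ + z_p·σ.
ln(1150) = 7.048 and ln(6240) = 8.739; z_{0.05} = -1.645, z_{0.75} = 0.6745.
σ = (8.739 − 7.048)/(0.6745 − (-1.645)) = 0.729.
μ = 7.048 − (-1.645)·0.729 = 8.247.
E[T] = exp(μ + σ²/2) = exp(8.247 + 0.2659) = 4980 hours.

E[T] ≈ 4980 hours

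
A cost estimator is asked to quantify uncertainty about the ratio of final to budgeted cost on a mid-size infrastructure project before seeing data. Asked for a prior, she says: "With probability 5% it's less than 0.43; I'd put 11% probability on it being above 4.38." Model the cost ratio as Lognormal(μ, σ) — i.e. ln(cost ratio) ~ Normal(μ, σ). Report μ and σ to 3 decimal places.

μ ≈ 0.486, σ ≈ 0.808

If T ~ Lognormal(μ,σ) then ln T ~ Normal(μ,σ), so the p-quantile of ln T is μ + z_p·σ.
ln(0.43) = -0.844 and ln(4.38) = 1.477; z_{0.05} = -1.645, z_{0.89} = 1.227.
σ = (1.477 − -0.844)/(1.227 − (-1.645)) = 0.808.
μ = -0.844 − (-1.645)·0.808 = 0.486.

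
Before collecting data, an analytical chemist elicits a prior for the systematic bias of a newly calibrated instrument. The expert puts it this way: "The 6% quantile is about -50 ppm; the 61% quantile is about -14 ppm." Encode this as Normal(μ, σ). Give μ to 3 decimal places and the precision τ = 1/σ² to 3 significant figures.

μ = -19.483, τ = 0.0026

The p-quantile of Normal(μ,σ) is μ + z_p·σ, with z_{0.06} = -1.555 and z_{0.61} = 0.2793.
Eliminate σ: μ = (z₂·x₁ − z₁·x₂)/(z₂ − z₁) = (0.2793·-50 − (-1.555)·-14)/1.834 = -19.483.
Then σ = (x₂ − x₁)/(z₂ − z₁) = (-14 − -50)/1.834 = 19.628.
Precision τ = 1/σ² = 1/19.63² = 0.0026.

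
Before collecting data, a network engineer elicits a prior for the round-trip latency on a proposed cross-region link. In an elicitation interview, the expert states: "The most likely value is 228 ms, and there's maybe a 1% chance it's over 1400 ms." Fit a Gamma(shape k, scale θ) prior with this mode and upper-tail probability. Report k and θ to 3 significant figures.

k ≈ 2.12, θ ≈ 204

Gamma(k,θ) with k>1 has mode (k−1)θ, so θ = 228/(k−1).
Need P(X < 1400) = 0.99 with θ tied to k this way. Start at k = 2, θ = 228: P(X<1400) ≈ 0.985.
Too low — raise k to concentrate. Iterating converges to k ≈ 2.12.
Then θ = 228/(2.12−1) ≈ 204.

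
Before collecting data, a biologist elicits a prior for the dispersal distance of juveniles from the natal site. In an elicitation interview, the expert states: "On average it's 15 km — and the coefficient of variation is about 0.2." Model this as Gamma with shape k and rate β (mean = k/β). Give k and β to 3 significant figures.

k ≈ 25, β ≈ 1.67

For Gamma(k, rate β): mean = k/β, variance = k/β², so CV = 1/√k.
CV = 0.2, hence k = 1/CV² = 25.
Then β = k/mean = 25/15 = 1.67.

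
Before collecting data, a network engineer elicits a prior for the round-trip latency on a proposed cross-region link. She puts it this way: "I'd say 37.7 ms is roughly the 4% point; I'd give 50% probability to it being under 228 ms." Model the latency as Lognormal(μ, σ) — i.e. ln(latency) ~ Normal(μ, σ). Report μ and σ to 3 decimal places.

If T ~ Lognormal(μ,σ) then ln T ~ Normal(μ,σ), so the p-quantile of ln T is μ + z_p·σ.
ln(37.7) = 3.63 and ln(228) = 5.429; z_{0.04} = -1.751, z_{0.5} = 0.
σ = (5.429 − 3.63)/(0 − (-1.751)) = 1.028.
μ = 3.63 − (-1.751)·1.028 = 5.429.

μ ≈ 5.429, σ ≈ 1.028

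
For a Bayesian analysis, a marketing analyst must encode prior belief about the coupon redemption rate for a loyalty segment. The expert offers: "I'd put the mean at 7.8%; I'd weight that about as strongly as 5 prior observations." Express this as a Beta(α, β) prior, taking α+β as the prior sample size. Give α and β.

Under the effective-sample-size interpretation, Beta(α, β) has prior mean α/(α+β) and prior sample size α+β.
So α+β = 5 and α/(α+β) = 0.078, giving α = 0.078·5 = 0.39 and β = 5 − 0.39 = 4.61.

α = 0.39, β = 4.61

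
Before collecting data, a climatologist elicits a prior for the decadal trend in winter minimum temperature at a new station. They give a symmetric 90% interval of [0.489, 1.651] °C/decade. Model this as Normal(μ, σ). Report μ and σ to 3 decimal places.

A symmetric 90% interval runs μ ± z·σ with z = 1.645.
Half-width = 0.581, so σ = 0.581/1.645 = 0.353.
μ is the interval midpoint, 1.070.

μ = 1.070, σ = 0.353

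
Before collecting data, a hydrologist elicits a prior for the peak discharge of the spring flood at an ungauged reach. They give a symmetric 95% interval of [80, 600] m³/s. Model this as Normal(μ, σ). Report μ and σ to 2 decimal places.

μ = 340.00, σ = 132.66

A symmetric 95% interval runs μ ± z·σ with z = 1.96.
Half-width = 260, so σ = 260/1.96 = 132.66.
μ is the interval midpoint, 340.00.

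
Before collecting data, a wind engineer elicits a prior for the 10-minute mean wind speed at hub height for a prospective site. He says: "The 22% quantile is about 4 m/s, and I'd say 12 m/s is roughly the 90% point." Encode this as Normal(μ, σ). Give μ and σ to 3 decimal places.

The p-quantile of Normal(μ,σ) is μ + z_p·σ, with z_{0.22} = -0.7722 and z_{0.9} = 1.282.
Eliminate σ: μ = (z₂·x₁ − z₁·x₂)/(z₂ − z₁) = (1.282·4 − (-0.7722)·12)/2.054 = 7.008.
Then σ = (x₂ − x₁)/(z₂ − z₁) = (12 − 4)/2.054 = 3.895.

μ = 7.008, σ = 3.895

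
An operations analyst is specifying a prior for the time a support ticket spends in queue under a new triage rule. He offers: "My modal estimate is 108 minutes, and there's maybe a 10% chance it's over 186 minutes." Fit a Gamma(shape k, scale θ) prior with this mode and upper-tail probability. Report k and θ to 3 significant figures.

k ≈ 7.42, θ ≈ 16.8

Gamma(k,θ) with k>1 has mode (k−1)θ, so θ = 108/(k−1).
Need P(X < 186) = 0.9 with θ tied to k this way. Start at k = 2, θ = 108: P(X<186) ≈ 0.514.
Too low — raise k to concentrate. Iterating converges to k ≈ 7.42.
Then θ = 108/(7.42−1) ≈ 16.8.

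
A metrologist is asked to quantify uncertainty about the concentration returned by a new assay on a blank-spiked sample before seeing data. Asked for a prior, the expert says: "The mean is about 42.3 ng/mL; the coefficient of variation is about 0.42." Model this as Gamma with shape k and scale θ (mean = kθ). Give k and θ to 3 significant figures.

For Gamma(k, scale θ): mean = kθ, variance = kθ², so CV = 1/√k.
CV = 0.42, hence k = 1/CV² = 5.67.
Then θ = mean/k = 42.3/5.67 = 7.46.

k ≈ 5.67, θ ≈ 7.46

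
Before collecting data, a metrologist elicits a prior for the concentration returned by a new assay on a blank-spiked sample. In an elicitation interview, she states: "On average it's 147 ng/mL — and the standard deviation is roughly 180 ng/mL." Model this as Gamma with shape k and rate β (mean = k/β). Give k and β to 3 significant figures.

k ≈ 0.667, β ≈ 0.00454

For Gamma(k, rate β): mean = k/β, variance = k/β², so CV = 1/√k.
CV = SD/mean = 180/147 = 1.224, hence k = 1/CV² = 0.667.
Then β = k/mean = 0.667/147 = 0.00454.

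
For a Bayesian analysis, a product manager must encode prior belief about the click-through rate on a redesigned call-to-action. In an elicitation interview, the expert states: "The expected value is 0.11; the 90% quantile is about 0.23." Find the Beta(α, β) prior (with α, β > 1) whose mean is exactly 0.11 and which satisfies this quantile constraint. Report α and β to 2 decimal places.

With mean 0.11 fixed, write α = 0.11s, β = 0.89s where s = α+β.
Need P(θ < 0.23) = 0.9 under Beta(0.11s, 0.89s). Normal approximation: (q−m)/√(m(1−m)/s) ≈ z_{0.9} = 1.28, so s ≈ 0.11·0.89·(1.28)²/(0.23−0.11)² = 11.2.
At s = 11.2: P(θ<0.23) ≈ 0.894. Adjusting to match 0.9 gives s ≈ 12.10.
So α = 0.11·12.10 ≈ 1.33, β = 0.89·12.10 ≈ 10.77.

α ≈ 1.33, β ≈ 10.77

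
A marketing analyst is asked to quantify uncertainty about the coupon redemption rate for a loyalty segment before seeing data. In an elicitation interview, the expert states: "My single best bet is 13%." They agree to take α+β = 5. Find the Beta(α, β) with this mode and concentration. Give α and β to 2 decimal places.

α = 1.39, β = 3.61

For α,β > 1 the Beta mode is (α−1)/(α+β−2). With α+β = 5, the mode is (α−1)/3.
Set (α−1)/3 = 0.13 → α = 1 + 0.13·3 = 1.39.
β = 5 − α = 3.61.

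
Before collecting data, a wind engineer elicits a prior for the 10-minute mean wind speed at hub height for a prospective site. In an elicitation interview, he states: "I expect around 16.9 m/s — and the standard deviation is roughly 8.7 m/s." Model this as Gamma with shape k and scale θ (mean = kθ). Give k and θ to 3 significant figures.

For Gamma(k, scale θ): mean = kθ, variance = kθ², so CV = 1/√k.
CV = SD/mean = 8.7/16.9 = 0.5148, hence k = 1/CV² = 3.77.
Then θ = mean/k = 16.9/3.77 = 4.48.

k ≈ 3.77, θ ≈ 4.48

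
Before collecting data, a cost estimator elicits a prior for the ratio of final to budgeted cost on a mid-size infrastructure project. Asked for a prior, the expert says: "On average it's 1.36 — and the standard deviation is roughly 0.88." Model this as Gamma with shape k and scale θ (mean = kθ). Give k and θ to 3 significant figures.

For Gamma(k, scale θ): mean = kθ, variance = kθ², so CV = 1/√k.
CV = SD/mean = 0.88/1.36 = 0.6471, hence k = 1/CV² = 2.39.
Then θ = mean/k = 1.36/2.39 = 0.569.

k ≈ 2.39, θ ≈ 0.569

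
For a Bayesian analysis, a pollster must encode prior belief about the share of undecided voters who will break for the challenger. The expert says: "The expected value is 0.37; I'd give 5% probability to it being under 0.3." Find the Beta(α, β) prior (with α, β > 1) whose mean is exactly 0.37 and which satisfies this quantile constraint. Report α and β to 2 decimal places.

α ≈ 45.68, β ≈ 77.78

With mean 0.37 fixed, write α = 0.37s, β = 0.63s where s = α+β.
Need P(θ < 0.3) = 0.05 under Beta(0.37s, 0.63s). Normal approximation: (q−m)/√(m(1−m)/s) ≈ z_{0.05} = -1.64, so s ≈ 0.37·0.63·(-1.64)²/(0.3−0.37)² = 128.7.
At s = 128.7: P(θ<0.3) ≈ 0.046. Adjusting to match 0.05 gives s ≈ 123.47.
So α = 0.37·123.47 ≈ 45.68, β = 0.63·123.47 ≈ 77.78.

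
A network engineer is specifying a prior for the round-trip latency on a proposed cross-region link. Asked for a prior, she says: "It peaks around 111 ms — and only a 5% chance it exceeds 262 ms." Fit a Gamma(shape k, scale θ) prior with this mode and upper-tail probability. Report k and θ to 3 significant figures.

k ≈ 4.71, θ ≈ 30

Gamma(k,θ) with k>1 has mode (k−1)θ, so θ = 111/(k−1).
Need P(X < 262) = 0.95 with θ tied to k this way. Start at k = 2, θ = 111: P(X<262) ≈ 0.683.
Too low — raise k to concentrate. Iterating converges to k ≈ 4.71.
Then θ = 111/(4.71−1) ≈ 30.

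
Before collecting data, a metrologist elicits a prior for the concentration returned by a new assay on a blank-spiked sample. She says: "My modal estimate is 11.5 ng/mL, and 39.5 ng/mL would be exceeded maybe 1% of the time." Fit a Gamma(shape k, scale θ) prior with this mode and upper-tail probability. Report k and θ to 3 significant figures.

Gamma(k,θ) with k>1 has mode (k−1)θ, so θ = 11.5/(k−1).
Need P(X < 39.5) = 0.99 with θ tied to k this way. Start at k = 2, θ = 11.5: P(X<39.5) ≈ 0.857.
Too low — raise k to concentrate. Iterating converges to k ≈ 3.86.
Then θ = 11.5/(3.86−1) ≈ 4.02.

k ≈ 3.86, θ ≈ 4.02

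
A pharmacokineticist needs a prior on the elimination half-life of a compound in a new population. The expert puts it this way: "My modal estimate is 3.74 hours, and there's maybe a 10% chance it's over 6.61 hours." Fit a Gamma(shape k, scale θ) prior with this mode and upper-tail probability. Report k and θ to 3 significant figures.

k ≈ 6.86, θ ≈ 0.638

Gamma(k,θ) with k>1 has mode (k−1)θ, so θ = 3.74/(k−1).
Need P(X < 6.61) = 0.9 with θ tied to k this way. Start at k = 2, θ = 3.74: P(X<6.61) ≈ 0.527.
Too low — raise k to concentrate. Iterating converges to k ≈ 6.86.
Then θ = 3.74/(6.86−1) ≈ 0.638.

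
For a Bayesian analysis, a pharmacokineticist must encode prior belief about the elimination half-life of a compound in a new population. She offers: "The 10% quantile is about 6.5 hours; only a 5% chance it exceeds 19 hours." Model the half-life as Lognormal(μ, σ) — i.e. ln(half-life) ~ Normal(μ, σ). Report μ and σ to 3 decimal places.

μ ≈ 2.342, σ ≈ 0.367

If T ~ Lognormal(μ,σ) then ln T ~ Normal(μ,σ), so the p-quantile of ln T is μ + z_p·σ.
ln(6.5) = 1.872 and ln(19) = 2.944; z_{0.1} = -1.282, z_{0.95} = 1.645.
σ = (2.944 − 1.872)/(1.645 − (-1.282)) = 0.367.
μ = 1.872 − (-1.282)·0.367 = 2.342.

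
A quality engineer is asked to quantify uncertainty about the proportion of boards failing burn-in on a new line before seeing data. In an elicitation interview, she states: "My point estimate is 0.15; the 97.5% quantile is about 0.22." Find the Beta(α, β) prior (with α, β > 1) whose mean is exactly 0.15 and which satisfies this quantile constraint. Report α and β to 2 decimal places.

With mean 0.15 fixed, write α = 0.15s, β = 0.85s where s = α+β.
Need P(θ < 0.22) = 0.975 under Beta(0.15s, 0.85s). Normal approximation: (q−m)/√(m(1−m)/s) ≈ z_{0.975} = 1.96, so s ≈ 0.15·0.85·(1.96)²/(0.22−0.15)² = 100.0.
At s = 100.0: P(θ<0.22) ≈ 0.966. Adjusting to match 0.975 gives s ≈ 116.32.
So α = 0.15·116.32 ≈ 17.45, β = 0.85·116.32 ≈ 98.87.

α ≈ 17.45, β ≈ 98.87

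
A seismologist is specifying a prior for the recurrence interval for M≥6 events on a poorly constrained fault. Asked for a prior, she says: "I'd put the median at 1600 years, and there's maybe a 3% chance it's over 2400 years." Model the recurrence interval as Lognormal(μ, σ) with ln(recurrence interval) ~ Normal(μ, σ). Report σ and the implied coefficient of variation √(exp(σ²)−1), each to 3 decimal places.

σ ≈ 0.216, CV ≈ 0.218

If T ~ Lognormal(μ,σ) then ln T ~ Normal(μ,σ), so the p-quantile of ln T is μ + z_p·σ.
ln(1600) = 7.378 and ln(2400) = 7.783; z_{0.5} = 0, z_{0.97} = 1.881.
σ = (7.783 − 7.378)/(1.881 − (0)) = 0.216.
μ = 7.378 − (0)·0.216 = 7.378.
CV = √(exp(σ²)−1) = √(exp(0.0465)−1) = 0.218.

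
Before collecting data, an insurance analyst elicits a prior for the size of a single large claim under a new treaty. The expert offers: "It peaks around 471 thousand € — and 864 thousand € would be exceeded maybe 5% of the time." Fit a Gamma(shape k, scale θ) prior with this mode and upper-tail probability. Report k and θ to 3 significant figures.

k ≈ 8.56, θ ≈ 62.3

Gamma(k,θ) with k>1 has mode (k−1)θ, so θ = 471/(k−1).
Need P(X < 864) = 0.95 with θ tied to k this way. Start at k = 2, θ = 471: P(X<864) ≈ 0.547.
Too low — raise k to concentrate. Iterating converges to k ≈ 8.56.
Then θ = 471/(8.56−1) ≈ 62.3.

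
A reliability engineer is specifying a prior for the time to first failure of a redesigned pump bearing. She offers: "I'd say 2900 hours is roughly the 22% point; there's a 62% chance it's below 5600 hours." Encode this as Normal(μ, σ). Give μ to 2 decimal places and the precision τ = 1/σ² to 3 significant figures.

μ = 4834.65, τ = 1.59e-07

For Normal(μ,σ), the p-quantile is μ + z_p·σ. Here z_{0.22} = -0.7722, z_{0.62} = 0.3055.
So 2900 = μ − 0.7722σ and 5600 = μ + 0.3055σ.
Subtracting: σ = (5600 − 2900)/(0.3055 − (-0.7722)) = 2505.40.
Then μ = 2900 − (-0.7722)·2505.40 = 4834.65.
Precision τ = 1/σ² = 1/2505² = 1.59e-07.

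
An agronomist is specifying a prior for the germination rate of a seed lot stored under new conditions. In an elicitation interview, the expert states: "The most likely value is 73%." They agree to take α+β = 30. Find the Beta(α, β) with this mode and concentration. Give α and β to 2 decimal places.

α = 21.44, β = 8.56

For α,β > 1 the Beta mode is (α−1)/(α+β−2). With α+β = 30, the mode is (α−1)/28.
Set (α−1)/28 = 0.73 → α = 1 + 0.73·28 = 21.44.
β = 30 − α = 8.56.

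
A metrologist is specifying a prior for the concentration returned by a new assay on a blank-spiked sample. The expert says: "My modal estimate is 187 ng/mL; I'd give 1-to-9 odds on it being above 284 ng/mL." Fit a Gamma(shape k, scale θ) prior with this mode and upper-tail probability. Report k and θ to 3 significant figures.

k ≈ 11.7, θ ≈ 17.5

Gamma(k,θ) with k>1 has mode (k−1)θ, so θ = 187/(k−1).
Need P(X < 284) = 0.9 with θ tied to k this way. Start at k = 2, θ = 187: P(X<284) ≈ 0.448.
Too low — raise k to concentrate. Iterating converges to k ≈ 11.7.
Then θ = 187/(11.7−1) ≈ 17.5.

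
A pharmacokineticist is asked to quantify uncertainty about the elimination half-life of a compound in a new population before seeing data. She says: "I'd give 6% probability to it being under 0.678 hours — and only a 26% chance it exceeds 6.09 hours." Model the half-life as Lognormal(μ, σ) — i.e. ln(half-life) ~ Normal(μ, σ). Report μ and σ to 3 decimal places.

μ ≈ 1.164, σ ≈ 0.999

If T ~ Lognormal(μ,σ) then ln T ~ Normal(μ,σ), so the p-quantile of ln T is μ + z_p·σ.
ln(0.678) = -0.3886 and ln(6.09) = 1.807; z_{0.06} = -1.555, z_{0.74} = 0.6433.
σ = (1.807 − -0.3886)/(0.6433 − (-1.555)) = 0.999.
μ = -0.3886 − (-1.555)·0.999 = 1.164.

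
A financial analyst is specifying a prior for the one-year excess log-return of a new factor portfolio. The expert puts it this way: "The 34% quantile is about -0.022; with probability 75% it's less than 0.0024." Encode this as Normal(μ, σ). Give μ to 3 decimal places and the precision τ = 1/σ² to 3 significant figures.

μ = -0.013, τ = 1980

For Normal(μ,σ), the p-quantile is μ + z_p·σ. Here z_{0.34} = -0.4125, z_{0.75} = 0.6745.
So -0.022 = μ − 0.4125σ and 0.0024 = μ + 0.6745σ.
Subtracting: σ = (0.0024 − -0.022)/(0.6745 − (-0.4125)) = 0.022.
Then μ = -0.022 − (-0.4125)·0.022 = -0.013.
Precision τ = 1/σ² = 1/0.02245² = 1980.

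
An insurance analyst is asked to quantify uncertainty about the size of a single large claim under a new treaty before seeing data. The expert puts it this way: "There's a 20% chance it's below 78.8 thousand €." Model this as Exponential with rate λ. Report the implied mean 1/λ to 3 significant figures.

mean ≈ 353 thousand €

P(T < 78.8) = 1 − e^(−λ·78.8) = 0.2, so λ = −ln(1−0.2)/78.8 = −ln(0.8)/78.8 = 0.00283.
Mean = 1/λ = 353 thousand €.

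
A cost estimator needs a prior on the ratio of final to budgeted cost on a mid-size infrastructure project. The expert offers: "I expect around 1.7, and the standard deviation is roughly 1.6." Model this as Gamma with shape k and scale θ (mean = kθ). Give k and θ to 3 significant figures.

k ≈ 1.13, θ ≈ 1.51

For Gamma(k, scale θ): mean = kθ, variance = kθ², so CV = 1/√k.
CV = SD/mean = 1.6/1.7 = 0.9412, hence k = 1/CV² = 1.13.
Then θ = mean/k = 1.7/1.13 = 1.51.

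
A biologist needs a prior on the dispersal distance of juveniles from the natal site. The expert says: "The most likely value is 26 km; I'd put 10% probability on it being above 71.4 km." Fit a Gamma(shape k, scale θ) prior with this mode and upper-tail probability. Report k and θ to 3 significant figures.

k ≈ 2.87, θ ≈ 13.9

Gamma(k,θ) with k>1 has mode (k−1)θ, so θ = 26/(k−1).
Need P(X < 71.4) = 0.9 with θ tied to k this way. Start at k = 2, θ = 26: P(X<71.4) ≈ 0.760.
Too low — raise k to concentrate. Iterating converges to k ≈ 2.87.
Then θ = 26/(2.87−1) ≈ 13.9.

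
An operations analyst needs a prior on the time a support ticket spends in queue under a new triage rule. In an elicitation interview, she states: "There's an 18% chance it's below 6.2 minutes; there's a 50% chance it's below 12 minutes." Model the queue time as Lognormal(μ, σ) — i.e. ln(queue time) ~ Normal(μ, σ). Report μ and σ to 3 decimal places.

μ ≈ 2.485, σ ≈ 0.721

If T ~ Lognormal(μ,σ) then ln T ~ Normal(μ,σ), so the p-quantile of ln T is μ + z_p·σ.
ln(6.2) = 1.825 and ln(12) = 2.485; z_{0.18} = -0.9154, z_{0.5} = 0.
σ = (2.485 − 1.825)/(0 − (-0.9154)) = 0.721.
μ = 1.825 − (-0.9154)·0.721 = 2.485.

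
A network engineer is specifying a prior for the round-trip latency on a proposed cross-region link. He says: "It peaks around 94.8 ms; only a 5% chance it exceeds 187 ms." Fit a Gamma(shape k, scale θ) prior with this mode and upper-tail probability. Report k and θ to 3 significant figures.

k ≈ 7.01, θ ≈ 15.8

Gamma(k,θ) with k>1 has mode (k−1)θ, so θ = 94.8/(k−1).
Need P(X < 187) = 0.95 with θ tied to k this way. Start at k = 2, θ = 94.8: P(X<187) ≈ 0.587.
Too low — raise k to concentrate. Iterating converges to k ≈ 7.01.
Then θ = 94.8/(7.01−1) ≈ 15.8.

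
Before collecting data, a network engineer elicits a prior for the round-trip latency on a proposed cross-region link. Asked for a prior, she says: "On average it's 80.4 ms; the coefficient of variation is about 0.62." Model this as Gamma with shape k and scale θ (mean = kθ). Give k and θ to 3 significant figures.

For Gamma(k, scale θ): mean = kθ, variance = kθ², so CV = 1/√k.
CV = 0.62, hence k = 1/CV² = 2.6.
Then θ = mean/k = 80.4/2.6 = 30.9.

k ≈ 2.6, θ ≈ 30.9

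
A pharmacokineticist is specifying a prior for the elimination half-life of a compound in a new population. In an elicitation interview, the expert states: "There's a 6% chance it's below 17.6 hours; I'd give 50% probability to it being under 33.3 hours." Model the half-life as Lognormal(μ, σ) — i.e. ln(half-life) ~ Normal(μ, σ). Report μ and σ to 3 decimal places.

μ ≈ 3.506, σ ≈ 0.410

If T ~ Lognormal(μ,σ) then ln T ~ Normal(μ,σ), so the p-quantile of ln T is μ + z_p·σ.
ln(17.6) = 2.868 and ln(33.3) = 3.506; z_{0.06} = -1.555, z_{0.5} = 0.
σ = (3.506 − 2.868)/(0 − (-1.555)) = 0.410.
μ = 2.868 − (-1.555)·0.410 = 3.506.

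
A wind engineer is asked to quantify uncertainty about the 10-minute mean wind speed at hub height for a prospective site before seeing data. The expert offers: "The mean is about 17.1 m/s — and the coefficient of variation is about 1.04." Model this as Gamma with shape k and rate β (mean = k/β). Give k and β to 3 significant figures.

For Gamma(k, rate β): mean = k/β, variance = k/β², so CV = 1/√k.
CV = 1.04, hence k = 1/CV² = 0.925.
Then β = k/mean = 0.925/17.1 = 0.0541.

k ≈ 0.925, β ≈ 0.0541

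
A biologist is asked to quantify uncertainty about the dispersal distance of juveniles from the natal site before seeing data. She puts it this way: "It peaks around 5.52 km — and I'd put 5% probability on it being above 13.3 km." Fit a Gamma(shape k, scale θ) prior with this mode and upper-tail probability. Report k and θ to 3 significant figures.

Gamma(k,θ) with k>1 has mode (k−1)θ, so θ = 5.52/(k−1).
Need P(X < 13.3) = 0.95 with θ tied to k this way. Start at k = 2, θ = 5.52: P(X<13.3) ≈ 0.694.
Too low — raise k to concentrate. Iterating converges to k ≈ 4.53.
Then θ = 5.52/(4.53−1) ≈ 1.57.

k ≈ 4.53, θ ≈ 1.57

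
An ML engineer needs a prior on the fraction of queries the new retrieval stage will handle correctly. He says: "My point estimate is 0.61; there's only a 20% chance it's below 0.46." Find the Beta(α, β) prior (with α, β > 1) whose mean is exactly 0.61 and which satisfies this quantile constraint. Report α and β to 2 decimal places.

With mean 0.61 fixed, write α = 0.61s, β = 0.39s where s = α+β.
Need P(θ < 0.46) = 0.2 under Beta(0.61s, 0.39s). Normal approximation: (q−m)/√(m(1−m)/s) ≈ z_{0.2} = -0.842, so s ≈ 0.61·0.39·(-0.842)²/(0.46−0.61)² = 7.5.
At s = 7.5: P(θ<0.46) ≈ 0.197. Adjusting to match 0.2 gives s ≈ 7.30.
So α = 0.61·7.30 ≈ 4.45, β = 0.39·7.30 ≈ 2.85.

α ≈ 4.45, β ≈ 2.85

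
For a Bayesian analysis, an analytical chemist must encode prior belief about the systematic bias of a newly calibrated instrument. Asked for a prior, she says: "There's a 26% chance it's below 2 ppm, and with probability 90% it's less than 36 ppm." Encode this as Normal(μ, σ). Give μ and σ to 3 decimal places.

For Normal(μ,σ), the p-quantile is μ + z_p·σ. Here z_{0.26} = -0.6433, z_{0.9} = 1.282.
So 2 = μ − 0.6433σ and 36 = μ + 1.282σ.
Subtracting: σ = (36 − 2)/(1.282 − (-0.6433)) = 17.663.
Then μ = 2 − (-0.6433)·17.663 = 13.364.

μ = 13.364, σ = 17.663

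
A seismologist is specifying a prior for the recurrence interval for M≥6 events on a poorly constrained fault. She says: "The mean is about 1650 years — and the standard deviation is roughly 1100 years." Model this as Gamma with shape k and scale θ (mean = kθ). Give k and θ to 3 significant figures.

k ≈ 2.25, θ ≈ 733

For Gamma(k, scale θ): mean = kθ, variance = kθ², so CV = 1/√k.
CV = SD/mean = 1100/1650 = 0.6667, hence k = 1/CV² = 2.25.
Then θ = mean/k = 1650/2.25 = 733.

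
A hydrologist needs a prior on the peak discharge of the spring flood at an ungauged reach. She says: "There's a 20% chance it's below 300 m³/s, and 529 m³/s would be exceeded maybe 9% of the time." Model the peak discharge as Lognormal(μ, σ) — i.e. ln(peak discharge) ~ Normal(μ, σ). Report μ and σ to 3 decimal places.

μ ≈ 5.923, σ ≈ 0.260

If T ~ Lognormal(μ,σ) then ln T ~ Normal(μ,σ), so the p-quantile of ln T is μ + z_p·σ.
ln(300) = 5.704 and ln(529) = 6.271; z_{0.2} = -0.8416, z_{0.91} = 1.341.
σ = (6.271 − 5.704)/(1.341 − (-0.8416)) = 0.260.
μ = 5.704 − (-0.8416)·0.260 = 5.923.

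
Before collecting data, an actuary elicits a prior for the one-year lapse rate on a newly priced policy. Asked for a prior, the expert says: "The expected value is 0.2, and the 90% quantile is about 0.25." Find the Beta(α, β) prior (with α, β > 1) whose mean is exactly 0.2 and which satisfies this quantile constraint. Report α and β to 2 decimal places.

With mean 0.2 fixed, write α = 0.2s, β = 0.8s where s = α+β.
Need P(θ < 0.25) = 0.9 under Beta(0.2s, 0.8s). Normal approximation: (q−m)/√(m(1−m)/s) ≈ z_{0.9} = 1.28, so s ≈ 0.2·0.8·(1.28)²/(0.25−0.2)² = 105.1.
At s = 105.1: P(θ<0.25) ≈ 0.896. Adjusting to match 0.9 gives s ≈ 109.30.
So α = 0.2·109.30 ≈ 21.86, β = 0.8·109.30 ≈ 87.44.

α ≈ 21.86, β ≈ 87.44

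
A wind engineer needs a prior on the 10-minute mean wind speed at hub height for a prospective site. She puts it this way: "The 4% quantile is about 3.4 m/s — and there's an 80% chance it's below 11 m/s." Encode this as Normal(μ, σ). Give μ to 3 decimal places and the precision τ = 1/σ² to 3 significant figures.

μ = 8.533, τ = 0.116

The p-quantile of Normal(μ,σ) is μ + z_p·σ, with z_{0.04} = -1.751 and z_{0.8} = 0.8416.
Eliminate σ: μ = (z₂·x₁ − z₁·x₂)/(z₂ − z₁) = (0.8416·3.4 − (-1.751)·11)/2.592 = 8.533.
Then σ = (x₂ − x₁)/(z₂ − z₁) = (11 − 3.4)/2.592 = 2.932.
Precision τ = 1/σ² = 1/2.932² = 0.116.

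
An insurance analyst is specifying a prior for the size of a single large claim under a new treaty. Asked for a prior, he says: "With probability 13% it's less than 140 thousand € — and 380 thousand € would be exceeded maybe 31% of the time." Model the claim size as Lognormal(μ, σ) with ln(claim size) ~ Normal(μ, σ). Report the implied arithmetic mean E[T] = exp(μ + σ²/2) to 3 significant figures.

If T ~ Lognormal(μ,σ) then ln T ~ Normal(μ,σ), so the p-quantile of ln T is μ + z_p·σ.
ln(140) = 4.942 and ln(380) = 5.94; z_{0.13} = -1.126, z_{0.69} = 0.4959.
σ = (5.94 − 4.942)/(0.4959 − (-1.126)) = 0.616.
μ = 4.942 − (-1.126)·0.616 = 5.635.
E[T] = exp(μ + σ²/2) = exp(5.635 + 0.1894) = 338 thousand €.

E[T] ≈ 338 thousand €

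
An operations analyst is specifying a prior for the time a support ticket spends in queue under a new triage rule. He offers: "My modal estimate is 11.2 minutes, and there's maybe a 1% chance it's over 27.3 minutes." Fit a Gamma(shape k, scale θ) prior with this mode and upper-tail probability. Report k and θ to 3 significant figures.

k ≈ 6.95, θ ≈ 1.88

Gamma(k,θ) with k>1 has mode (k−1)θ, so θ = 11.2/(k−1).
Need P(X < 27.3) = 0.99 with θ tied to k this way. Start at k = 2, θ = 11.2: P(X<27.3) ≈ 0.700.
Too low — raise k to concentrate. Iterating converges to k ≈ 6.95.
Then θ = 11.2/(6.95−1) ≈ 1.88.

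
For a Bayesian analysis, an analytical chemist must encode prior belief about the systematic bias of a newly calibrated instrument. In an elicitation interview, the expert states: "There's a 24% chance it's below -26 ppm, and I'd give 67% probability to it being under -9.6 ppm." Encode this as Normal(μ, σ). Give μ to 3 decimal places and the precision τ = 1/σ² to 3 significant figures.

μ = -15.894, τ = 0.00488

The p-quantile of Normal(μ,σ) is μ + z_p·σ, with z_{0.24} = -0.7063 and z_{0.67} = 0.4399.
Eliminate σ: μ = (z₂·x₁ − z₁·x₂)/(z₂ − z₁) = (0.4399·-26 − (-0.7063)·-9.6)/1.146 = -15.894.
Then σ = (x₂ − x₁)/(z₂ − z₁) = (-9.6 − -26)/1.146 = 14.308.
Precision τ = 1/σ² = 1/14.31² = 0.00488.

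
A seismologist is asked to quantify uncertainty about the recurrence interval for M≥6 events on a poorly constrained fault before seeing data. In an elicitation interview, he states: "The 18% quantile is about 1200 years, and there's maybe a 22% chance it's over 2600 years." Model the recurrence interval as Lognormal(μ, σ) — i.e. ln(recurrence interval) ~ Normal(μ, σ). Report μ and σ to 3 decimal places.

If T ~ Lognormal(μ,σ) then ln T ~ Normal(μ,σ), so the p-quantile of ln T is μ + z_p·σ.
ln(1200) = 7.09 and ln(2600) = 7.863; z_{0.18} = -0.9154, z_{0.78} = 0.7722.
σ = (7.863 − 7.09)/(0.7722 − (-0.9154)) = 0.458.
μ = 7.09 − (-0.9154)·0.458 = 7.509.

μ ≈ 7.509, σ ≈ 0.458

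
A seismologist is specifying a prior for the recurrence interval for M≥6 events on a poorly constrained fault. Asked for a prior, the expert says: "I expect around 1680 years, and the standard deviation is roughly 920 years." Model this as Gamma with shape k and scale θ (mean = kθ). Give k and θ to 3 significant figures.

k ≈ 3.33, θ ≈ 504

For Gamma(k, scale θ): mean = kθ, variance = kθ², so CV = 1/√k.
CV = SD/mean = 920/1680 = 0.5476, hence k = 1/CV² = 3.33.
Then θ = mean/k = 1680/3.33 = 504.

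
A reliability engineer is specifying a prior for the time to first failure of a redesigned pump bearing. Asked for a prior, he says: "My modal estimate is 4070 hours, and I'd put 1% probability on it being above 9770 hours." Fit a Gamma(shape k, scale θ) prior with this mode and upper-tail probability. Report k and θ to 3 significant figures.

Gamma(k,θ) with k>1 has mode (k−1)θ, so θ = 4070/(k−1).
Need P(X < 9770) = 0.99 with θ tied to k this way. Start at k = 2, θ = 4070: P(X<9770) ≈ 0.692.
Too low — raise k to concentrate. Iterating converges to k ≈ 7.17.
Then θ = 4070/(7.17−1) ≈ 659.

k ≈ 7.17, θ ≈ 659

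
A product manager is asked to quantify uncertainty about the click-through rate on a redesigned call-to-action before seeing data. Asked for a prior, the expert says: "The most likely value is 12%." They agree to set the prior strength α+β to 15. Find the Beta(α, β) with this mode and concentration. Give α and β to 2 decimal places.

α = 2.56, β = 12.44

For α,β > 1 the Beta mode is (α−1)/(α+β−2). With α+β = 15, the mode is (α−1)/13.
Set (α−1)/13 = 0.12 → α = 1 + 0.12·13 = 2.56.
β = 15 − α = 12.44.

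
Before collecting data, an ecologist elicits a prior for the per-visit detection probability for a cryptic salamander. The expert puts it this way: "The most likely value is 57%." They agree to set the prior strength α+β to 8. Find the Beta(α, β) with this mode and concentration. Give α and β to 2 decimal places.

α = 4.42, β = 3.58

For α,β > 1 the Beta mode is (α−1)/(α+β−2). With α+β = 8, the mode is (α−1)/6.
Set (α−1)/6 = 0.57 → α = 1 + 0.57·6 = 4.42.
β = 8 − α = 3.58.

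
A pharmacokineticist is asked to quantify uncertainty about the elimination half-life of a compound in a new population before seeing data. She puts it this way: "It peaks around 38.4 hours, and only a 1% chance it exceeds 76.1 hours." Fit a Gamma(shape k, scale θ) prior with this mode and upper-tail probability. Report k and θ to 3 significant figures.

Gamma(k,θ) with k>1 has mode (k−1)θ, so θ = 38.4/(k−1).
Need P(X < 76.1) = 0.99 with θ tied to k this way. Start at k = 2, θ = 38.4: P(X<76.1) ≈ 0.589.
Too low — raise k to concentrate. Iterating converges to k ≈ 11.5.
Then θ = 38.4/(11.5−1) ≈ 3.65.

k ≈ 11.5, θ ≈ 3.65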